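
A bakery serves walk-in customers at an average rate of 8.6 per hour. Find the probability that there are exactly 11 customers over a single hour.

With mean μ = 8.6 per hour,
P(N = 11) = e^(−μ) μ^11/11! = e^(−8.6) · 8.6^11/39916800 ≈ 0.0878.

0.0878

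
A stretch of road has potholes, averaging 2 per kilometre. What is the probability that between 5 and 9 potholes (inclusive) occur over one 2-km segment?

0.3630

Over the interval, μ = 2 × 2 = 4 (a 2-km segment = 2 kilometres).
P(5 ≤ N ≤ 9) = Σ_{j=5}^{9} e^(−4) · 4^j/j! ≈ 0.3630.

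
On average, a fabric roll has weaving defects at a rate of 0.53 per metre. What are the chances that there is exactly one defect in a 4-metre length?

0.2545

Over the interval, μ = 0.53 × 4 = 2.12 (a 4-metre length = 4 metres).
P(N = 1) = e^(−μ) μ^1/1! = e^(−2.12) · 2.12^1/1 ≈ 0.2545.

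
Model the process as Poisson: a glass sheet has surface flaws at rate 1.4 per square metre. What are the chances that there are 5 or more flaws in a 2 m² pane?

Over the interval, μ = 1.4 × 2 = 2.8 (a 2 m² pane = 2 square metres).
P(N ≥ 5) = 1 − P(N ≤ 4) = 1 − Σ_{j=0}^{4} e^(−μ) μ^j/j! ≈ 0.1523.

0.1523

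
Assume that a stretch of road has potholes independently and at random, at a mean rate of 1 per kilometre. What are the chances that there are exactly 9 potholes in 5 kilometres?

Over the interval, μ = 1 × 5 = 5 (5 kilometres).
P(N = 9) = e^(−μ) μ^9/9! = e^(−5) · 5^9/362880 ≈ 0.0363.

0.0363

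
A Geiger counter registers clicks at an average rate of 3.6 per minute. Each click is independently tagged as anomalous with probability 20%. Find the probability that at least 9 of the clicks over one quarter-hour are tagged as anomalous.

Thinning: the clicks that are tagged as anomalous themselves form a Poisson process with rate 0.2 × 3.6 = 0.72 per minute.
Over the interval, μ = 0.72 × 15 = 10.8 (a quarter-hour = 15 minutes).
P(N ≥ 9) = 1 − P(N ≤ 8) ≈ 0.7498.

0.7498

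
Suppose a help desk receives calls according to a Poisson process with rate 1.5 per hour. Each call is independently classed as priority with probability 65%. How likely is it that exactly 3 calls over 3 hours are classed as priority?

0.2238

Thinning: the calls that are classed as priority themselves form a Poisson process with rate 0.65 × 1.5 = 0.975 per hour.
Over the interval, μ = 0.975 × 3 = 2.925 (3 hours).
P(N = 3) = e^(−2.925) · 2.925^3/3! ≈ 0.2238.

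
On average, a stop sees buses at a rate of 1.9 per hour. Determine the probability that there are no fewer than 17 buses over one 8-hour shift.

0.3552

Over the interval, μ = 1.9 × 8 = 15.2 (an 8-hour shift = 8 hours).
P(N ≥ 17) = 1 − P(N ≤ 16) = 1 − Σ_{j=0}^{16} e^(−μ) μ^j/j! ≈ 0.3552.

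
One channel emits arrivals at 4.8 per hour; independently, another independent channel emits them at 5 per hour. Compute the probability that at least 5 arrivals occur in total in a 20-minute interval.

Independent Poisson processes superpose: combined rate λ = 4.8 + 5 = 9.8 per hour.
Over the interval, μ = 9.8 × 1/3 ≈ 3.26667 (a 20-minute interval = 1/3 hours).
P(N ≥ 5) = 1 − P(N ≤ 4) ≈ 0.2314.

0.2314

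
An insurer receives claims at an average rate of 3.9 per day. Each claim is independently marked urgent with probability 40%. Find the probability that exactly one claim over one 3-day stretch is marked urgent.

0.0434

Thinning: the claims that are marked urgent themselves form a Poisson process with rate 0.4 × 3.9 = 1.56 per day.
Over the interval, μ = 1.56 × 3 = 4.68 (a 3-day stretch = 3 days).
P(N = 1) = e^(−4.68) · 4.68^1/1! ≈ 0.0434.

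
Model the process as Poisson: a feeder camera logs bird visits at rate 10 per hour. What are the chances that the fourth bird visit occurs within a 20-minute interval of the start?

0.4270

Over the interval, μ = 10 × 1/3 ≈ 3.33333 (a 20-minute interval = 1/3 hours).
The fourth arrival falls in the interval iff at least 4 events occur there: P(S_4 ≤ t) = P(N ≥ 4) = 1 − P(N ≤ 3) ≈ 0.4270.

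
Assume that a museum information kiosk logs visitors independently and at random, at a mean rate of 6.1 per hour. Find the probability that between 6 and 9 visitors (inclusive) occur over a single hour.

0.4793

With mean μ = 6.1 per hour,
P(6 ≤ N ≤ 9) = Σ_{j=6}^{9} e^(−6.1) · 6.1^j/j! ≈ 0.4793.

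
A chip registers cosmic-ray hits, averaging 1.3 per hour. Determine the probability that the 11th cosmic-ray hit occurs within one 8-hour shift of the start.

0.4669

Over the interval, μ = 1.3 × 8 = 10.4 (an 8-hour shift = 8 hours).
The 11th arrival falls in the interval iff at least 11 events occur there: P(S_11 ≤ t) = P(N ≥ 11) = 1 − P(N ≤ 10) ≈ 0.4669.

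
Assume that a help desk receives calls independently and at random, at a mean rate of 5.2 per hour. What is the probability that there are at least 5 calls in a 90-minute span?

0.8883

Over the interval, μ = 5.2 × 1.5 = 7.8 (a 90-minute span = 1.5 hours).
P(N ≥ 5) = 1 − P(N ≤ 4) = 1 − Σ_{j=0}^{4} e^(−μ) μ^j/j! ≈ 0.8883.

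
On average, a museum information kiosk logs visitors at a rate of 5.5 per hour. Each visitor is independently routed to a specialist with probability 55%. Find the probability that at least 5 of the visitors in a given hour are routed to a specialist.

Thinning: the visitors that are routed to a specialist themselves form a Poisson process with rate 0.55 × 5.5 = 3.025 per hour.
So μ = 3.025.
P(N ≥ 5) = 1 − P(N ≤ 4) ≈ 0.1890.

0.1890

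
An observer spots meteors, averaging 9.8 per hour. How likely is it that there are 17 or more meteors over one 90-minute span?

Over the interval, μ = 9.8 × 1.5 = 14.7 (a 90-minute span = 1.5 hours).
P(N ≥ 17) = 1 − P(N ≤ 16) = 1 − Σ_{j=0}^{16} e^(−μ) μ^j/j! ≈ 0.3074.

0.3074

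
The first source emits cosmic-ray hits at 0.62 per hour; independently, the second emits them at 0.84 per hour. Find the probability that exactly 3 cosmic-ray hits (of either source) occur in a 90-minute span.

Independent Poisson processes superpose: combined rate λ = 0.62 + 0.84 = 1.46 per hour.
Over the interval, μ = 1.46 × 1.5 = 2.19 (a 90-minute span = 1.5 hours).
P(N = 3) = e^(−2.19) · 2.19^3/3! ≈ 0.1959.

0.1959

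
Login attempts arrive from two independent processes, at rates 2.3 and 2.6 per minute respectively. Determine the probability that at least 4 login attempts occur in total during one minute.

0.7207

Independent Poisson processes superpose: combined rate λ = 2.3 + 2.6 = 4.9 per minute.
So μ = 4.9.
P(N ≥ 4) = 1 − P(N ≤ 3) ≈ 0.7207.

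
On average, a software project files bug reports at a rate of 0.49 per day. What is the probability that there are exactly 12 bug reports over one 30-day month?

Over the interval, μ = 0.49 × 30 = 14.7 (a 30-day month = 30 days).
P(N = 12) = e^(−μ) μ^12/12! = e^(−14.7) · 14.7^12/479001600 ≈ 0.0878.

0.0878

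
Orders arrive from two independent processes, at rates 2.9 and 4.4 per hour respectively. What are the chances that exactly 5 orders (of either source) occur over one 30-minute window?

0.1403

Independent Poisson processes superpose: combined rate λ = 2.9 + 4.4 = 7.3 per hour.
Over the interval, μ = 7.3 × 0.5 = 3.65 (a 30-minute window = 0.5 hours).
P(N = 5) = e^(−3.65) · 3.65^5/5! ≈ 0.1403.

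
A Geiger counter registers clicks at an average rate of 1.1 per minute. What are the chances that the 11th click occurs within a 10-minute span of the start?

Over the interval, μ = 1.1 × 10 = 11 (a 10-minute span = 10 minutes).
The 11th arrival falls in the interval iff at least 11 events occur there: P(S_11 ≤ t) = P(N ≥ 11) = 1 − P(N ≤ 10) ≈ 0.5401.

0.5401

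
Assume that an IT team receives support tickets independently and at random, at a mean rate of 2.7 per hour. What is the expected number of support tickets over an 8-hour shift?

E[N] = λt = 2.7 × 8 = 21.6 (an 8-hour shift = 8 hours).

21.6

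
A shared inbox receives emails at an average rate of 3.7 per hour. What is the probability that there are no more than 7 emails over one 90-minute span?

0.8033

Over the interval, μ = 3.7 × 1.5 = 5.55 (a 90-minute span = 1.5 hours).
P(N ≤ 7) = Σ_{j=0}^{7} e^(−μ) μ^j/j! ≈ 0.8033.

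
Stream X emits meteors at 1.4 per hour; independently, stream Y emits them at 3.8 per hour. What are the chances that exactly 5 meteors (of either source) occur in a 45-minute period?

0.1522

Independent Poisson processes superpose: combined rate λ = 1.4 + 3.8 = 5.2 per hour.
Over the interval, μ = 5.2 × 0.75 = 3.9 (a 45-minute period = 0.75 hours).
P(N = 5) = e^(−3.9) · 3.9^5/5! ≈ 0.1522.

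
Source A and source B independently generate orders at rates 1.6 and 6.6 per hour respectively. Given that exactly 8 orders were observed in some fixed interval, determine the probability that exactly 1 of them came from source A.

0.3416

Given the total, each event is independently from source A with probability p = λ_A/(λ_A+λ_B) = 1.6/8.2 ≈ 0.1951.
So K ~ Binomial(8, 1.6/8.2): P(K = 1) = C(8,1) · (1.6/8.2)^1 · (6.6/8.2)^7 ≈ 0.3416.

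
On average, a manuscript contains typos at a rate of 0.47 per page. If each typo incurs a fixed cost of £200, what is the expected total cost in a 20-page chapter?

E[N] = 0.47 × 20 = 9.4 (a 20-page chapter = 20 pages); E[cost] = 9.4 × £200 = £1880.

£1880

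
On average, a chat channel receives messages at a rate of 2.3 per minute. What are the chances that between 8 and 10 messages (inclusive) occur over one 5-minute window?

0.2880

Over the interval, μ = 2.3 × 5 = 11.5 (a 5-minute window = 5 minutes).
P(8 ≤ N ≤ 10) = Σ_{j=8}^{10} e^(−11.5) · 11.5^j/j! ≈ 0.2880.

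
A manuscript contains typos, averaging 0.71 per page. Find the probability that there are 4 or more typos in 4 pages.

Over the interval, μ = 0.71 × 4 = 2.84 (4 pages).
P(N ≥ 4) = 1 − P(N ≤ 3) = 1 − Σ_{j=0}^{3} e^(−μ) μ^j/j! ≈ 0.3170.

0.3170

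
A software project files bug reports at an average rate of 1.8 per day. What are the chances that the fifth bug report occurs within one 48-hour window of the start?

Over the interval, μ = 1.8 × 2 = 3.6 (a 48-hour window = 2 days).
The fifth arrival falls in the interval iff at least 5 events occur there: P(S_5 ≤ t) = P(N ≥ 5) = 1 − P(N ≤ 4) ≈ 0.2936.

0.2936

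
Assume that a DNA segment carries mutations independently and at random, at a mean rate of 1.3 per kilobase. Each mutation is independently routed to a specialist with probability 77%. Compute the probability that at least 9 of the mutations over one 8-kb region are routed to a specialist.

0.4086

Thinning: the mutations that are routed to a specialist themselves form a Poisson process with rate 0.77 × 1.3 = 1.001 per kilobase.
Over the interval, μ = 1.001 × 8 = 8.008 (an 8-kb region = 8 kilobases).
P(N ≥ 9) = 1 − P(N ≤ 8) ≈ 0.4086.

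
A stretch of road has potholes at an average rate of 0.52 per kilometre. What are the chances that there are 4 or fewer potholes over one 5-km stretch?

0.8774

Over the interval, μ = 0.52 × 5 = 2.6 (a 5-km stretch = 5 kilometres).
P(N ≤ 4) = Σ_{j=0}^{4} e^(−μ) μ^j/j! ≈ 0.8774.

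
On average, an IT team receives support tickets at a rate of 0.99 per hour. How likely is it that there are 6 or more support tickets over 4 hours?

Over the interval, μ = 0.99 × 4 = 3.96 (4 hours).
P(N ≥ 6) = 1 − P(N ≤ 5) = 1 − Σ_{j=0}^{5} e^(−μ) μ^j/j! ≈ 0.2086.

0.2086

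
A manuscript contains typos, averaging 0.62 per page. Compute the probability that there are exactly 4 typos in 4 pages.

Over the interval, μ = 0.62 × 4 = 2.48 (4 pages).
P(N = 4) = e^(−μ) μ^4/4! = e^(−2.48) · 2.48^4/24 ≈ 0.1320.

0.1320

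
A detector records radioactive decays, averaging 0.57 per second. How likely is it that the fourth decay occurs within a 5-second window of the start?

0.3192

Over the interval, μ = 0.57 × 5 = 2.85 (a 5-second window = 5 seconds).
The fourth arrival falls in the interval iff at least 4 events occur there: P(S_4 ≤ t) = P(N ≥ 4) = 1 − P(N ≤ 3) ≈ 0.3192.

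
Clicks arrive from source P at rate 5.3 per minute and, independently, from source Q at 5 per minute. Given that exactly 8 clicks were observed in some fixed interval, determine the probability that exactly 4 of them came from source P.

0.2725

Given the total, each event is independently from source P with probability p = λ_P/(λ_P+λ_Q) = 5.3/10.3 ≈ 0.5146.
So K ~ Binomial(8, 5.3/10.3): P(K = 4) = C(8,4) · (5.3/10.3)^4 · (5/10.3)^4 ≈ 0.2725.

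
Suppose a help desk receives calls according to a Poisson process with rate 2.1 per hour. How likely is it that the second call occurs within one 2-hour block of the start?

0.9220

Over the interval, μ = 2.1 × 2 = 4.2 (a 2-hour block = 2 hours).
The second arrival falls in the interval iff at least 2 events occur there: P(S_2 ≤ t) = P(N ≥ 2) = 1 − P(N ≤ 1) ≈ 0.9220.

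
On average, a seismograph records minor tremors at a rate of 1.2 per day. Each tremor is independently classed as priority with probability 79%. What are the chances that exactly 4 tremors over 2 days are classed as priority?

0.0809

Thinning: the tremors that are classed as priority themselves form a Poisson process with rate 0.79 × 1.2 = 0.948 per day.
Over the interval, μ = 0.948 × 2 = 1.896 (2 days).
P(N = 4) = e^(−1.896) · 1.896^4/4! ≈ 0.0809.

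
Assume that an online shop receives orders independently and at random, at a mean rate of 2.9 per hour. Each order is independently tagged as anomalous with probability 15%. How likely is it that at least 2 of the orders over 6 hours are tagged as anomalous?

Thinning: the orders that are tagged as anomalous themselves form a Poisson process with rate 0.15 × 2.9 = 0.435 per hour.
Over the interval, μ = 0.435 × 6 = 2.61 (6 hours).
P(N ≥ 2) = 1 − P(N ≤ 1) ≈ 0.7345.

0.7345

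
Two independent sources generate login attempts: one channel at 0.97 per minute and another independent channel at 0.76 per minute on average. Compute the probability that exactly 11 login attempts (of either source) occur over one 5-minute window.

Independent Poisson processes superpose: combined rate λ = 0.97 + 0.76 = 1.73 per minute.
Over the interval, μ = 1.73 × 5 = 8.65 (a 5-minute window = 5 minutes).
P(N = 11) = e^(−8.65) · 8.65^11/11! ≈ 0.0890.

0.0890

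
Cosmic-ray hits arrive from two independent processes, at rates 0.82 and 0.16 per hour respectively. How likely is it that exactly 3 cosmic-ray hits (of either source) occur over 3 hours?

Independent Poisson processes superpose: combined rate λ = 0.82 + 0.16 = 0.98 per hour.
Over the interval, μ = 0.98 × 3 = 2.94 (3 hours).
P(N = 3) = e^(−2.94) · 2.94^3/3! ≈ 0.2239.

0.2239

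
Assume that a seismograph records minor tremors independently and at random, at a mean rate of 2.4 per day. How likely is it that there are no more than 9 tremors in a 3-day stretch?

0.8096

Over the interval, μ = 2.4 × 3 = 7.2 (a 3-day stretch = 3 days).
P(N ≤ 9) = Σ_{j=0}^{9} e^(−μ) μ^j/j! ≈ 0.8096.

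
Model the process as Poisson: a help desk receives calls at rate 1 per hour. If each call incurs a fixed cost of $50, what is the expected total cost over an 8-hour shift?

E[N] = 1 × 8 = 8 (an 8-hour shift = 8 hours); E[cost] = 8 × $50 = $400.

$400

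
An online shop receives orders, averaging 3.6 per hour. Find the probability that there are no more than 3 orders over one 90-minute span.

Over the interval, μ = 3.6 × 1.5 = 5.4 (a 90-minute span = 1.5 hours).
P(N ≤ 3) = Σ_{j=0}^{3} e^(−μ) μ^j/j! ≈ 0.2133.

0.2133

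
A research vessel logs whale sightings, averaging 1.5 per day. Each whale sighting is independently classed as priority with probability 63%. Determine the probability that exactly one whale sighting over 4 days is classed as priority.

Thinning: the whale sightings that are classed as priority themselves form a Poisson process with rate 0.63 × 1.5 = 0.945 per day.
Over the interval, μ = 0.945 × 4 = 3.78 (4 days).
P(N = 1) = e^(−3.78) · 3.78^1/1! ≈ 0.0863.

0.0863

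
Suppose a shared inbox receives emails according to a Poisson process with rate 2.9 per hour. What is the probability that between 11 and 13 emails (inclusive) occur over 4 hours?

0.3325

Over the interval, μ = 2.9 × 4 = 11.6 (4 hours).
P(11 ≤ N ≤ 13) = Σ_{j=11}^{13} e^(−11.6) · 11.6^j/j! ≈ 0.3325.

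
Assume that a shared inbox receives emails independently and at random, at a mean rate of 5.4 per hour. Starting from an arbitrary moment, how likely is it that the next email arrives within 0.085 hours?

0.3681

Inter-arrival times are exponential with rate λ = 5.4 per hour.
P(T ≤ 0.085) = 1 − e^(−λt) = 1 − e^(−5.4 × 0.085) = 1 − e^(−0.459) ≈ 0.3681.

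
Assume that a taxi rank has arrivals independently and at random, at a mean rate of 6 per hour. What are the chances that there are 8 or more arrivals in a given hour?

0.2560

With mean μ = 6 per hour,
P(N ≥ 8) = 1 − P(N ≤ 7) = 1 − Σ_{j=0}^{7} e^(−μ) μ^j/j! ≈ 0.2560.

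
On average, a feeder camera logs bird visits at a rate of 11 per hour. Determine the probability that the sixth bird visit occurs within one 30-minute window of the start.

Over the interval, μ = 11 × 0.5 = 5.5 (a 30-minute window = 0.5 hours).
The sixth arrival falls in the interval iff at least 6 events occur there: P(S_6 ≤ t) = P(N ≥ 6) = 1 − P(N ≤ 5) ≈ 0.4711.

0.4711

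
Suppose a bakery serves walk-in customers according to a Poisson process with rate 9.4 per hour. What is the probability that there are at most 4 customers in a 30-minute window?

Over the interval, μ = 9.4 × 0.5 = 4.7 (a 30-minute window = 0.5 hours).
P(N ≤ 4) = Σ_{j=0}^{4} e^(−μ) μ^j/j! ≈ 0.4946.

0.4946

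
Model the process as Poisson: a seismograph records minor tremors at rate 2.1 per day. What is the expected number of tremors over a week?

14.7

E[N] = λt = 2.1 × 7 = 14.7 (a week = 7 days).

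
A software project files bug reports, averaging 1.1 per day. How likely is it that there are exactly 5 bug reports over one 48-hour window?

0.0476

Over the interval, μ = 1.1 × 2 = 2.2 (a 48-hour window = 2 days).
P(N = 5) = e^(−μ) μ^5/5! = e^(−2.2) · 2.2^5/120 ≈ 0.0476.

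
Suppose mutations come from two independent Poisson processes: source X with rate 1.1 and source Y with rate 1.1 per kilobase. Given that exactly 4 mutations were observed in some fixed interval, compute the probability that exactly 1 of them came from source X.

Given the total, each event is independently from source X with probability p = λ_X/(λ_X+λ_Y) = 1.1/2.2 = 0.5000.
So K ~ Binomial(4, 1.1/2.2): P(K = 1) = C(4,1) · (1.1/2.2)^1 · (1.1/2.2)^3 ≈ 0.2500.

0.2500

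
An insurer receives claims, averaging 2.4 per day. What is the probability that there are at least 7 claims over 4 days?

0.8426

Over the interval, μ = 2.4 × 4 = 9.6 (4 days).
P(N ≥ 7) = 1 − P(N ≤ 6) = 1 − Σ_{j=0}^{6} e^(−μ) μ^j/j! ≈ 0.8426.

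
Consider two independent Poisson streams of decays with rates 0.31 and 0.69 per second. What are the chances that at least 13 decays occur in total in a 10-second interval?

Independent Poisson processes superpose: combined rate λ = 0.31 + 0.69 = 1 per second.
Over the interval, μ = 1 × 10 = 10 (a 10-second interval = 10 seconds).
P(N ≥ 13) = 1 − P(N ≤ 12) ≈ 0.2084.

0.2084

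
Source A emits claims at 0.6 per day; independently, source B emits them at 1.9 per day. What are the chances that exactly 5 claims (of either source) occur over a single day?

0.0668

Independent Poisson processes superpose: combined rate λ = 0.6 + 1.9 = 2.5 per day.
So μ = 2.5.
P(N = 5) = e^(−2.5) · 2.5^5/5! ≈ 0.0668.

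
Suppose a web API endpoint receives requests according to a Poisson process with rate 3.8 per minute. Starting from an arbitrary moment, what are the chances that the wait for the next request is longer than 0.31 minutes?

The wait for the next event is exponential with rate λ = 3.8 per minute.
P(T > 0.31) = e^(−λt) = e^(−3.8 × 0.31) = e^(−1.178) ≈ 0.3079.

0.3079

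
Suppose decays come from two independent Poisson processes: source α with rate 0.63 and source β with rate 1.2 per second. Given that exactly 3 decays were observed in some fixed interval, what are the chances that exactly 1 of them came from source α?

0.4441

Given the total, each event is independently from source α with probability p = λ_α/(λ_α+λ_β) = 0.63/1.83 ≈ 0.3443.
So K ~ Binomial(3, 0.63/1.83): P(K = 1) = C(3,1) · (0.63/1.83)^1 · (1.2/1.83)^2 ≈ 0.4441.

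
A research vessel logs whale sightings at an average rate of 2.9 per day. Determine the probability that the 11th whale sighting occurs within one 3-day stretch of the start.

0.2591

Over the interval, μ = 2.9 × 3 = 8.7 (a 3-day stretch = 3 days).
The 11th arrival falls in the interval iff at least 11 events occur there: P(S_11 ≤ t) = P(N ≥ 11) = 1 − P(N ≤ 10) ≈ 0.2591.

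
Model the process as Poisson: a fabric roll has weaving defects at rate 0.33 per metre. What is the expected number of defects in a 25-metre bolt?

E[N] = λt = 0.33 × 25 = 8.25 (a 25-metre bolt = 25 metres).

8.25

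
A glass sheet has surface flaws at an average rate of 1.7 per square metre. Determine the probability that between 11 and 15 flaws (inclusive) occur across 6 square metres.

0.3859

Over the interval, μ = 1.7 × 6 = 10.2 (6 square metres).
P(11 ≤ N ≤ 15) = Σ_{j=11}^{15} e^(−10.2) · 10.2^j/j! ≈ 0.3859.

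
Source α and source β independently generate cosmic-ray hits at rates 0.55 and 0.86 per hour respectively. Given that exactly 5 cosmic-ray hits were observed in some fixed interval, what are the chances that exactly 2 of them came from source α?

Given the total, each event is independently from source α with probability p = λ_α/(λ_α+λ_β) = 0.55/1.41 ≈ 0.3901.
So K ~ Binomial(5, 0.55/1.41): P(K = 2) = C(5,2) · (0.55/1.41)^2 · (0.86/1.41)^3 ≈ 0.3452.

0.3452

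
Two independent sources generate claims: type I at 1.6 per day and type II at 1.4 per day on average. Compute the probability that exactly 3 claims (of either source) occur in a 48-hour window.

Independent Poisson processes superpose: combined rate λ = 1.6 + 1.4 = 3 per day.
Over the interval, μ = 3 × 2 = 6 (a 48-hour window = 2 days).
P(N = 3) = e^(−6) · 6^3/3! ≈ 0.0892.

0.0892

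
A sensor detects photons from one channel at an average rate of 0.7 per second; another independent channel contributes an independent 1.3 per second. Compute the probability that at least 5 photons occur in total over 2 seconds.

Independent Poisson processes superpose: combined rate λ = 0.7 + 1.3 = 2 per second.
Over the interval, μ = 2 × 2 = 4 (2 seconds).
P(N ≥ 5) = 1 − P(N ≤ 4) ≈ 0.3712.

0.3712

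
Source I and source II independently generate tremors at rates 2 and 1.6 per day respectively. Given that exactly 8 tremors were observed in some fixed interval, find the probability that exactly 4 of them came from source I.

0.2602

Given the total, each event is independently from source I with probability p = λ_I/(λ_I+λ_II) = 2/3.6 ≈ 0.5556.
So K ~ Binomial(8, 2/3.6): P(K = 4) = C(8,4) · (2/3.6)^4 · (1.6/3.6)^4 ≈ 0.2602.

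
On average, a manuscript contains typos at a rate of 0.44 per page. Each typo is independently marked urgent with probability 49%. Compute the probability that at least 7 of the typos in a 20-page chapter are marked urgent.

0.1456

Thinning: the typos that are marked urgent themselves form a Poisson process with rate 0.49 × 0.44 = 0.2156 per page.
Over the interval, μ = 0.2156 × 20 = 4.312 (a 20-page chapter = 20 pages).
P(N ≥ 7) = 1 − P(N ≤ 6) ≈ 0.1456.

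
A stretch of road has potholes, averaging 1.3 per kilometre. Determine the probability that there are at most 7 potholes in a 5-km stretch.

Over the interval, μ = 1.3 × 5 = 6.5 (a 5-km stretch = 5 kilometres).
P(N ≤ 7) = Σ_{j=0}^{7} e^(−μ) μ^j/j! ≈ 0.6728.

0.6728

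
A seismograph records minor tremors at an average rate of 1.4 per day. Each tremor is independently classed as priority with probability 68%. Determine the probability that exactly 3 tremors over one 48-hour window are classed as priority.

0.1714

Thinning: the tremors that are classed as priority themselves form a Poisson process with rate 0.68 × 1.4 = 0.952 per day.
Over the interval, μ = 0.952 × 2 = 1.904 (a 48-hour window = 2 days).
P(N = 3) = e^(−1.904) · 1.904^3/3! ≈ 0.1714.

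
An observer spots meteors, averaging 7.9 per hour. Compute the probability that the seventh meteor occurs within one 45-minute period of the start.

Over the interval, μ = 7.9 × 0.75 = 5.925 (a 45-minute period = 0.75 hours).
The seventh arrival falls in the interval iff at least 7 events occur there: P(S_7 ≤ t) = P(N ≥ 7) = 1 − P(N ≤ 6) ≈ 0.3817.

0.3817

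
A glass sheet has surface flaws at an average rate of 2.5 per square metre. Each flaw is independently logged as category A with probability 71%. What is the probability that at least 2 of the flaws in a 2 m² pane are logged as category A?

0.8693

Thinning: the flaws that are logged as category A themselves form a Poisson process with rate 0.71 × 2.5 = 1.775 per square metre.
Over the interval, μ = 1.775 × 2 = 3.55 (a 2 m² pane = 2 square metres).
P(N ≥ 2) = 1 − P(N ≤ 1) ≈ 0.8693.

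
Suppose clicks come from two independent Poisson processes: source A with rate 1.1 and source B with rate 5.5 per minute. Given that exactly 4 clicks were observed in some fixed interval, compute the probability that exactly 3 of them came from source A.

0.0154

Given the total, each event is independently from source A with probability p = λ_A/(λ_A+λ_B) = 1.1/6.6 ≈ 0.1667.
So K ~ Binomial(4, 1.1/6.6): P(K = 3) = C(4,3) · (1.1/6.6)^3 · (5.5/6.6)^1 ≈ 0.0154.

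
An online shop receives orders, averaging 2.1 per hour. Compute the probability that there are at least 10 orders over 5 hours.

Over the interval, μ = 2.1 × 5 = 10.5 (5 hours).
P(N ≥ 10) = 1 − P(N ≤ 9) = 1 − Σ_{j=0}^{9} e^(−μ) μ^j/j! ≈ 0.6029.

0.6029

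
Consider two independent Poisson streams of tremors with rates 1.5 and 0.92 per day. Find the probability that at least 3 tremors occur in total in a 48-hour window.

Independent Poisson processes superpose: combined rate λ = 1.5 + 0.92 = 2.42 per day.
Over the interval, μ = 2.42 × 2 = 4.84 (a 48-hour window = 2 days).
P(N ≥ 3) = 1 − P(N ≤ 2) ≈ 0.8612.

0.8612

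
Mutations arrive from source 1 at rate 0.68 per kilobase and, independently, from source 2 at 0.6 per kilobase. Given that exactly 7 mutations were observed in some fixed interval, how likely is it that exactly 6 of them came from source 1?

Given the total, each event is independently from source 1 with probability p = λ_1/(λ_1+λ_2) = 0.68/1.28 ≈ 0.5312.
So K ~ Binomial(7, 0.68/1.28): P(K = 6) = C(7,6) · (0.68/1.28)^6 · (0.6/1.28)^1 ≈ 0.0738.

0.0738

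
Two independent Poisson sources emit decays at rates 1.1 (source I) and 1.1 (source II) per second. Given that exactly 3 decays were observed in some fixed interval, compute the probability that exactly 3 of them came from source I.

0.1250

Given the total, each event is independently from source I with probability p = λ_I/(λ_I+λ_II) = 1.1/2.2 = 0.5000.
So K ~ Binomial(3, 1.1/2.2): P(K = 3) = C(3,3) · (1.1/2.2)^3 · (1.1/2.2)^0 ≈ 0.1250.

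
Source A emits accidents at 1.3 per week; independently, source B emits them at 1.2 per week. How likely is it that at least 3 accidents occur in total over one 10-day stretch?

0.6922

Independent Poisson processes superpose: combined rate λ = 1.3 + 1.2 = 2.5 per week.
Over the interval, μ = 2.5 × 10/7 ≈ 3.57143 (a 10-day stretch = 10/7 weeks).
P(N ≥ 3) = 1 − P(N ≤ 2) ≈ 0.6922.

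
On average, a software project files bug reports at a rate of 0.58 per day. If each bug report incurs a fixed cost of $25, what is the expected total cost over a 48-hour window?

E[N] = 0.58 × 2 = 1.16 (a 48-hour window = 2 days); E[cost] = 1.16 × $25 = $29.

$29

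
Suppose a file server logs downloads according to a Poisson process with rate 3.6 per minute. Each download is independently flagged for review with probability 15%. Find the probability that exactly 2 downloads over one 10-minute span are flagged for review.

Thinning: the downloads that are flagged for review themselves form a Poisson process with rate 0.15 × 3.6 = 0.54 per minute.
Over the interval, μ = 0.54 × 10 = 5.4 (a 10-minute span = 10 minutes).
P(N = 2) = e^(−5.4) · 5.4^2/2! ≈ 0.0659.

0.0659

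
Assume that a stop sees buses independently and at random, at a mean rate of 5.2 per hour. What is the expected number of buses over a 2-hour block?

10.4

E[N] = λt = 5.2 × 2 = 10.4 (a 2-hour block = 2 hours).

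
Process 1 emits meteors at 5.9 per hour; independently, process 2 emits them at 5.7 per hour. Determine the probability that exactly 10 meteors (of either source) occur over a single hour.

0.1114

Independent Poisson processes superpose: combined rate λ = 5.9 + 5.7 = 11.6 per hour.
So μ = 11.6.
P(N = 10) = e^(−11.6) · 11.6^10/10! ≈ 0.1114.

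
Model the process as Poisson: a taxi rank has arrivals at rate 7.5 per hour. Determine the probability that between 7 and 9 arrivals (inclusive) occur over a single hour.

0.3983

With mean μ = 7.5 per hour,
P(7 ≤ N ≤ 9) = Σ_{j=7}^{9} e^(−7.5) · 7.5^j/j! ≈ 0.3983.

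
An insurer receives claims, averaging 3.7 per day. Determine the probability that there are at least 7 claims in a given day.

0.0818

With mean μ = 3.7 per day,
P(N ≥ 7) = 1 − P(N ≤ 6) = 1 − Σ_{j=0}^{6} e^(−μ) μ^j/j! ≈ 0.0818.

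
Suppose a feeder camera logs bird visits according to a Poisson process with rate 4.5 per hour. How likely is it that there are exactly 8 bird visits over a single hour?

0.0463

With mean μ = 4.5 per hour,
P(N = 8) = e^(−μ) μ^8/8! = e^(−4.5) · 4.5^8/40320 ≈ 0.0463.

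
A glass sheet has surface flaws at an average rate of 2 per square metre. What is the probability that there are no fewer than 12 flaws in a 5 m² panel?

0.3032

Over the interval, μ = 2 × 5 = 10 (a 5 m² panel = 5 square metres).
P(N ≥ 12) = 1 − P(N ≤ 11) = 1 − Σ_{j=0}^{11} e^(−μ) μ^j/j! ≈ 0.3032.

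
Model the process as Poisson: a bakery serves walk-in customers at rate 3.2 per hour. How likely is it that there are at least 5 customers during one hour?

With mean μ = 3.2 per hour,
P(N ≥ 5) = 1 − P(N ≤ 4) = 1 − Σ_{j=0}^{4} e^(−μ) μ^j/j! ≈ 0.2194.

0.2194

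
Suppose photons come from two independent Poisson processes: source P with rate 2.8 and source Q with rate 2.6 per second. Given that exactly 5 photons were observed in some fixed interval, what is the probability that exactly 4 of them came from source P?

Given the total, each event is independently from source P with probability p = λ_P/(λ_P+λ_Q) = 2.8/5.4 ≈ 0.5185.
So K ~ Binomial(5, 2.8/5.4): P(K = 4) = C(5,4) · (2.8/5.4)^4 · (2.6/5.4)^1 ≈ 0.1740.

0.1740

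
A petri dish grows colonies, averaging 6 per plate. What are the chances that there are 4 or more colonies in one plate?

0.8488

With mean μ = 6 per plate,
P(N ≥ 4) = 1 − P(N ≤ 3) = 1 − Σ_{j=0}^{3} e^(−μ) μ^j/j! ≈ 0.8488.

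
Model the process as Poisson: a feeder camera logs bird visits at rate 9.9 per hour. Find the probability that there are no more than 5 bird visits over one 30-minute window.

0.6247

Over the interval, μ = 9.9 × 0.5 = 4.95 (a 30-minute window = 0.5 hours).
P(N ≤ 5) = Σ_{j=0}^{5} e^(−μ) μ^j/j! ≈ 0.6247.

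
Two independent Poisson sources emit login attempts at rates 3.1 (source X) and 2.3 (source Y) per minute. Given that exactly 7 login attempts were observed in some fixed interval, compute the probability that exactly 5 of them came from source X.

0.2375

Given the total, each event is independently from source X with probability p = λ_X/(λ_X+λ_Y) = 3.1/5.4 ≈ 0.5741.
So K ~ Binomial(7, 3.1/5.4): P(K = 5) = C(7,5) · (3.1/5.4)^5 · (2.3/5.4)^2 ≈ 0.2375.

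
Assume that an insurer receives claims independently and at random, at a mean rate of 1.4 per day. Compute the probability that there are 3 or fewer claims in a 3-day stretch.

Over the interval, μ = 1.4 × 3 = 4.2 (a 3-day stretch = 3 days).
P(N ≤ 3) = Σ_{j=0}^{3} e^(−μ) μ^j/j! ≈ 0.3954.

0.3954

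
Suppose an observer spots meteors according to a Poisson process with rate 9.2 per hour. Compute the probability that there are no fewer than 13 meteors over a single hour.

With mean μ = 9.2 per hour,
P(N ≥ 13) = 1 − P(N ≤ 12) = 1 − Σ_{j=0}^{12} e^(−μ) μ^j/j! ≈ 0.1393.

0.1393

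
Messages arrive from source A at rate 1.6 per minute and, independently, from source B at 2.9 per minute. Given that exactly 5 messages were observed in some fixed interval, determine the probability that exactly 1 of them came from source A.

0.3066

Given the total, each event is independently from source A with probability p = λ_A/(λ_A+λ_B) = 1.6/4.5 ≈ 0.3556.
So K ~ Binomial(5, 1.6/4.5): P(K = 1) = C(5,1) · (1.6/4.5)^1 · (2.9/4.5)^4 ≈ 0.3066.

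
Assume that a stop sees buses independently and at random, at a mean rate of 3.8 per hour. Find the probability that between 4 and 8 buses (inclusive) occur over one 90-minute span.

Over the interval, μ = 3.8 × 1.5 = 5.7 (a 90-minute span = 1.5 hours).
P(4 ≤ N ≤ 8) = Σ_{j=4}^{8} e^(−5.7) · 5.7^j/j! ≈ 0.6966.

0.6966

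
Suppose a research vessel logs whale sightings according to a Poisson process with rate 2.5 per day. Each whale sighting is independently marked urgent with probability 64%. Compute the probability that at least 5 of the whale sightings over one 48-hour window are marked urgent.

0.2194

Thinning: the whale sightings that are marked urgent themselves form a Poisson process with rate 0.64 × 2.5 = 1.6 per day.
Over the interval, μ = 1.6 × 2 = 3.2 (a 48-hour window = 2 days).
P(N ≥ 5) = 1 − P(N ≤ 4) ≈ 0.2194.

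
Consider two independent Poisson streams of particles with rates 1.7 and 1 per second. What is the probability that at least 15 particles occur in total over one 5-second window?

0.3767

Independent Poisson processes superpose: combined rate λ = 1.7 + 1 = 2.7 per second.
Over the interval, μ = 2.7 × 5 = 13.5 (a 5-second window = 5 seconds).
P(N ≥ 15) = 1 − P(N ≤ 14) ≈ 0.3767.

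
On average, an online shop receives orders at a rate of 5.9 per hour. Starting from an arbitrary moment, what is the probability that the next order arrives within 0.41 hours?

Inter-arrival times are exponential with rate λ = 5.9 per hour.
P(T ≤ 0.41) = 1 − e^(−λt) = 1 − e^(−5.9 × 0.41) = 1 − e^(−2.419) ≈ 0.9110.

0.9110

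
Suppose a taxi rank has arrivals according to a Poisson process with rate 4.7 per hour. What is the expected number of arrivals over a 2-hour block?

E[N] = λt = 4.7 × 2 = 9.4 (a 2-hour block = 2 hours).

9.4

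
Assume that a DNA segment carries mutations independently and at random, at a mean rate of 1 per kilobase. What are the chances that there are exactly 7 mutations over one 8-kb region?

0.1396

Over the interval, μ = 1 × 8 = 8 (an 8-kb region = 8 kilobases).
P(N = 7) = e^(−μ) μ^7/7! = e^(−8) · 8^7/5040 ≈ 0.1396.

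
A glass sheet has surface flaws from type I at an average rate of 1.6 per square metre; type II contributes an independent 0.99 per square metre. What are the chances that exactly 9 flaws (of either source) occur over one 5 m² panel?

Independent Poisson processes superpose: combined rate λ = 1.6 + 0.99 = 2.59 per square metre.
Over the interval, μ = 2.59 × 5 = 12.95 (a 5 m² panel = 5 square metres).
P(N = 9) = e^(−12.95) · 12.95^9/9! ≈ 0.0671.

0.0671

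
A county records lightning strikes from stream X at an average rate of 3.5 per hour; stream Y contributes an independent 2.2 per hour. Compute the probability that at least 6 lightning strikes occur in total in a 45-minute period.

0.2592

Independent Poisson processes superpose: combined rate λ = 3.5 + 2.2 = 5.7 per hour.
Over the interval, μ = 5.7 × 0.75 = 4.275 (a 45-minute period = 0.75 hours).
P(N ≥ 6) = 1 − P(N ≤ 5) ≈ 0.2592.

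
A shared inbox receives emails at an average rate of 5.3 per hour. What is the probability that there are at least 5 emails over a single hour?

With mean μ = 5.3 per hour,
P(N ≥ 5) = 1 − P(N ≤ 4) = 1 − Σ_{j=0}^{4} e^(−μ) μ^j/j! ≈ 0.6105.

0.6105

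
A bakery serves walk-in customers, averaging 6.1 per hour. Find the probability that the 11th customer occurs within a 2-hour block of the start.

0.6734

Over the interval, μ = 6.1 × 2 = 12.2 (a 2-hour block = 2 hours).
The 11th arrival falls in the interval iff at least 11 events occur there: P(S_11 ≤ t) = P(N ≥ 11) = 1 − P(N ≤ 10) ≈ 0.6734.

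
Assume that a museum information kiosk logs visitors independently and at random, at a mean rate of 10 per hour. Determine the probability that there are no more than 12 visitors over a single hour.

0.7916

With mean μ = 10 per hour,
P(N ≤ 12) = Σ_{j=0}^{12} e^(−μ) μ^j/j! ≈ 0.7916.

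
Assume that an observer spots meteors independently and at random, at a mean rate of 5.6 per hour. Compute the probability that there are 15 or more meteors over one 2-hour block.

0.1609

Over the interval, μ = 5.6 × 2 = 11.2 (a 2-hour block = 2 hours).
P(N ≥ 15) = 1 − P(N ≤ 14) = 1 − Σ_{j=0}^{14} e^(−μ) μ^j/j! ≈ 0.1609.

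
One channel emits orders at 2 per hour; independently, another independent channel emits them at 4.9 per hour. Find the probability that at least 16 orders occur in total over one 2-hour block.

Independent Poisson processes superpose: combined rate λ = 2 + 4.9 = 6.9 per hour.
Over the interval, μ = 6.9 × 2 = 13.8 (a 2-hour block = 2 hours).
P(N ≥ 16) = 1 − P(N ≤ 15) ≈ 0.3110.

0.3110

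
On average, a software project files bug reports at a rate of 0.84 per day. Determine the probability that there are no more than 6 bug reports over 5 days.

Over the interval, μ = 0.84 × 5 = 4.2 (5 days).
P(N ≤ 6) = Σ_{j=0}^{6} e^(−μ) μ^j/j! ≈ 0.8675.

0.8675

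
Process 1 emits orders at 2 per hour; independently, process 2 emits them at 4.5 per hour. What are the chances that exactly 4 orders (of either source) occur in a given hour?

Independent Poisson processes superpose: combined rate λ = 2 + 4.5 = 6.5 per hour.
So μ = 6.5.
P(N = 4) = e^(−6.5) · 6.5^4/4! ≈ 0.1118.

0.1118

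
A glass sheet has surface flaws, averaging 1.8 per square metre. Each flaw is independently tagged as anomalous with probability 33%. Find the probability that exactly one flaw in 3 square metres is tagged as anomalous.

0.2999

Thinning: the flaws that are tagged as anomalous themselves form a Poisson process with rate 0.33 × 1.8 = 0.594 per square metre.
Over the interval, μ = 0.594 × 3 = 1.782 (3 square metres).
P(N = 1) = e^(−1.782) · 1.782^1/1! ≈ 0.2999.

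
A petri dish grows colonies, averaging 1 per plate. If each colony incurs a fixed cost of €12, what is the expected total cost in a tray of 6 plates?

€72

E[N] = 1 × 6 = 6 (a tray of 6 plates = 6 plates); E[cost] = 6 × €12 = €72.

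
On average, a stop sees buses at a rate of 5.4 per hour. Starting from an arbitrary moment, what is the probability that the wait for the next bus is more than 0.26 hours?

The wait for the next event is exponential with rate λ = 5.4 per hour.
P(T > 0.26) = e^(−λt) = e^(−5.4 × 0.26) = e^(−1.404) ≈ 0.2456.

0.2456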